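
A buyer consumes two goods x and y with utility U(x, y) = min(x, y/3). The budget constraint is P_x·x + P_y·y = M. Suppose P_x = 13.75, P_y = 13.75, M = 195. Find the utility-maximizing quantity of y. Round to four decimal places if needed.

Leontief preferences: the optimum is at the kink where x/1 = y/3, i.e. y = 3·x.
Budget: P_x·x + P_y·3·x = M, so (P_x + 3·P_y)·x = M.
Demand: x*(P_x,P_y,M) = M/(P_x + 3·P_y), y* = 3·M/(P_x + 3·P_y).
Here 13.75 + 3·13.75 = 55, giving y* = 10.6364.

y* = 10.6364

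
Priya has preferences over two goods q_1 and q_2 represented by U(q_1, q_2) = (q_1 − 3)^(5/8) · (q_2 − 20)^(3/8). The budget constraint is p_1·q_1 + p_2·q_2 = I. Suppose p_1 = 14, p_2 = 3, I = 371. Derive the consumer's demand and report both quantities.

MRS = (5/3)·(q_2−20)/(q_1−3). Tangency with p_1/p_2 gives q_2−20 = (3/5)·(p_1/p_2)·(q_1−3).
Substituting into the budget: q_1* = 3 + 0.625·(I − 3·p_1 − 20·p_2)/p_1, and q_2* = 20 + 0.375·(…)/p_2.
Discretionary income = 371 − 3·14 − 20·3 = 269; q_1* = 3 + 0.625·269/14 = 15.0089; q_2* = 20 + 0.375·269/3 = 53.625.

q_1* = 15.0089, q_2* = 53.625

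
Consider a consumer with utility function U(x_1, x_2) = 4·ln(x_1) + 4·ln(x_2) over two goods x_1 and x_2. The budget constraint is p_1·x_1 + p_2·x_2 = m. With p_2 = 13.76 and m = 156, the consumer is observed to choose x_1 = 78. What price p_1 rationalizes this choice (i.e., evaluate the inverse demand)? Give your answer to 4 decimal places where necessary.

MU_x_1/MU_x_2 = (4·x_2)/(4·x_1); tangency sets this equal to p_1/p_2.
So 4·p_2·x_2 = 4·p_1·x_1; combined with the budget, a share 0.5 of income goes to x_1.
Demand: x_1*(p_1,p_2,m) = 0.5·m/p_1 and x_2* = 0.5·m/p_2.
Set x_1* = 78 in the demand function and solve for p_1: p_1 = 1.

p_1 = 1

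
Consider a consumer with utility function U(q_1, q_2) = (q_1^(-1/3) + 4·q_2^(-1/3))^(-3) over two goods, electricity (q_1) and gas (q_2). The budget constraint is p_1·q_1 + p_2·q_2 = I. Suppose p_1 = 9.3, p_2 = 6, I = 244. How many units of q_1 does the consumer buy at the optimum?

q_1* = 7.4221

MRS = MU_q_1/MU_q_2 = (1/4)·(q_2/q_1)^(4/3). Set equal to p_1/p_2.
Solve for the ratio: q_2/q_1 = [4·p_1/p_2]^(0.75).
Substitute q_2 = (q_2/q_1)·q_1 into the budget: q_1* = I/(p_1 + p_2·(q_2/q_1)).
Numerically q_2/q_1 = 3.929106, so q_1* = 244/(9.3 + 6·3.929106) = 7.4221.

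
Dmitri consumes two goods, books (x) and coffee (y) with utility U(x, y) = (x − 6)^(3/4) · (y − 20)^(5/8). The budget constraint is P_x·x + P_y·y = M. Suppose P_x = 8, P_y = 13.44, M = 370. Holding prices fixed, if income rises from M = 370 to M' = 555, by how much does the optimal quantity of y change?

Δy* = 6.2568

MRS = (6/5)·(y−20)/(x−6). Tangency with P_x/P_y gives y−20 = (5/6)·(P_x/P_y)·(x−6).
After buying the subsistence bundle (6, 20), a share 6/11 of the remaining income goes to x: x* = 6 + 6/11·(M − 6P_x − 20P_y)/P_x.
Discretionary income = 370 − 6·8 − 20·13.44 = 53.2; y* = 20 + 5/11·53.2/13.44 = 21.7992.
At M' = 555: y* = 28.056. Change: 28.056 − 21.7992 = 6.2568.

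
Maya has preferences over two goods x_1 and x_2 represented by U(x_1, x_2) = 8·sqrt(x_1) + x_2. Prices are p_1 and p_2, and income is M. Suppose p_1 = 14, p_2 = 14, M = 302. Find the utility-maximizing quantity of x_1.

Set MRS = p_1/p_2: 4·x_1^(−1/2) = p_1/p_2.
Solve: √x_1 = 4·p_2/p_1, so x_1*(p_1,p_2) = (4·p_2/p_1)², and x_2* = (M − p_1·x_1*)/p_2.
Plugging in: x_1* = (4·14/14)² = 16.

x_1* = 16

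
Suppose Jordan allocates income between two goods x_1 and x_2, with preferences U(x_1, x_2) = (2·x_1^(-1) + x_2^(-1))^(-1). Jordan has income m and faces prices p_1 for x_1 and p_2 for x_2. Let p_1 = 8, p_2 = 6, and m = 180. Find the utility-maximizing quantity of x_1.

x_1* = 13.9546

MU_x_1 ∝ 2·x_1^(-2), MU_x_2 ∝ x_2^(-2), so MRS = 2·(x_2/x_1)^(2) = p_1/p_2.
Hence x_2/x_1 = ((1/2)·p_1/p_2)^(1/(2)), i.e. raised to the 0.5 power.
With the ratio pinned down, the budget gives x_1* = m/(p_1 + p_2·(x_2/x_1)) and x_2* = (x_2/x_1)·x_1*.
Numerically x_2/x_1 = 0.816497, so x_1* = 180/(8 + 6·0.816497) = 13.9546.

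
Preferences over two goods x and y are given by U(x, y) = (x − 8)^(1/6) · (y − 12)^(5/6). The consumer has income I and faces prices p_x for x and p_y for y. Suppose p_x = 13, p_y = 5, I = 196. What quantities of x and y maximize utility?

Let x' = x−8, y' = y−12. MRS = (1/5)·y'/x' = p_x/p_y.
After buying the subsistence bundle (8, 12), a share 1/6 of the remaining income goes to x: x* = 8 + 1/6·(I − 8p_x − 12p_y)/p_x.
Discretionary income = 196 − 8·13 − 12·5 = 32; x* = 8 + 1/6·32/13 = 8.4103; y* = 12 + 5/6·32/5 = 17.3333.

x* = 8.4103, y* = 17.3333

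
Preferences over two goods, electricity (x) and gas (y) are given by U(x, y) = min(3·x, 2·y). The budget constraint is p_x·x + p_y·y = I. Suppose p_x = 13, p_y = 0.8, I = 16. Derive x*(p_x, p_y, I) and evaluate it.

x* = 1.1268

With perfect complements, no substitution: consume in ratio x:y = 2:3.
Budget: p_x·x + p_y·(3/2)·x = I, so (2·p_x + 3·p_y)·x = 2·I.
Demand: x*(p_x,p_y,I) = 2·I/(2·p_x + 3·p_y), y* = 3·I/(2·p_x + 3·p_y).
Here 2·13 + 3·0.8 = 28.4, giving x* = 1.1268.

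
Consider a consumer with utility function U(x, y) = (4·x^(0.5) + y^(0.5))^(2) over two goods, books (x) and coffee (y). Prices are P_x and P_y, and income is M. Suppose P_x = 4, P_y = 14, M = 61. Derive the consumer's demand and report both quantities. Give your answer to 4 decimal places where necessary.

Substitute y = (y/x)·x into the budget: x* = M/(P_x + P_y·(y/x)).
Numerically y/x = 0.005102, so x* = 61/(4 + 14·0.005102) = 14.9825 and y* = 0.005102·14.9825 = 0.0764.

x* = 14.9825, y* = 0.0764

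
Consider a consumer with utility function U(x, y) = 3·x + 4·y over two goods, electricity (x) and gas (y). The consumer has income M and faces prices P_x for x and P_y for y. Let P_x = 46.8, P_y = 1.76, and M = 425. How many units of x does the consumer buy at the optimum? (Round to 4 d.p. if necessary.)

x* = 0

y gives more utility per dollar, so spend all income on y: y* = M/P_y, x* = 0.
Numerically: x* = 0, y* = 241.4773.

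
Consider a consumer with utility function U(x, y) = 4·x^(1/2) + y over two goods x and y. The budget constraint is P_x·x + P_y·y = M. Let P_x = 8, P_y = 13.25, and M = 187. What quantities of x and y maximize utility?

Set MRS = P_x/P_y: 2·x^(−1/2) = P_x/P_y.
Solve: √x = 2·P_y/P_x, so x*(P_x,P_y) = (2·P_y/P_x)², and y* = (M − P_x·x*)/P_y.
Plugging in: x* = (2·13.25/8)² = 10.9727, y* = 7.4882.

x* = 10.9727, y* = 7.4882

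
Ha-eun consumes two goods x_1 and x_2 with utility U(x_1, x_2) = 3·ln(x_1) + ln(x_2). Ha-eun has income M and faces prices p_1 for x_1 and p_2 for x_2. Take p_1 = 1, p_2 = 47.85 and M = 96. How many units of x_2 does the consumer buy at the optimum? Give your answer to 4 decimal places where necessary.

Tangency: MRS = 3·x_2/x_1 = p_1/p_2.
So 3·p_2·x_2 = p_1·x_1; combined with the budget, a share 0.75 of income goes to x_1.
Demand: x_1*(p_1,p_2,M) = 0.75·M/p_1 and x_2* = 0.25·M/p_2.
At p_1=1, p_2=47.85, M=96: x_2* = 0.25·96/47.85 = 0.5016.

x_2* = 0.5016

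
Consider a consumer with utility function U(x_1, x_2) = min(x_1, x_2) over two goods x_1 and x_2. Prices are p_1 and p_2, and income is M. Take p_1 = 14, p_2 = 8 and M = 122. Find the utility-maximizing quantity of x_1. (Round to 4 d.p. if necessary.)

With perfect complements, no substitution: consume in ratio x_1:x_2 = 1:1.
Budget: p_1·x_1 + p_2·x_1 = M, so (p_1 + p_2)·x_1 = M.
Demand: x_1*(p_1,p_2,M) = M/(p_1 + p_2), x_2* = M/(p_1 + p_2).
Here 14 + 8 = 22, giving x_1* = 5.5455.

x_1* = 5.5455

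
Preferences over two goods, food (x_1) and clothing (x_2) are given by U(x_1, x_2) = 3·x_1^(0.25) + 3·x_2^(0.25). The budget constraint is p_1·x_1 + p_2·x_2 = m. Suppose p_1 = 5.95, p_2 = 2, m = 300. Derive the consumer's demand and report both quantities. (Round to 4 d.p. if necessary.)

MRS = MU_x_1/MU_x_2 = (x_2/x_1)^(0.75). Set equal to p_1/p_2.
Solve for the ratio: x_2/x_1 = [p_1/p_2]^(4/3).
Substitute x_2 = (x_2/x_1)·x_1 into the budget: x_1* = m/(p_1 + p_2·(x_2/x_1)).
Numerically x_2/x_1 = 4.278741, so x_1* = 300/(5.95 + 2·4.278741) = 20.679 and x_2* = 4.278741·20.679 = 88.48.

x_1* = 20.679, x_2* = 88.48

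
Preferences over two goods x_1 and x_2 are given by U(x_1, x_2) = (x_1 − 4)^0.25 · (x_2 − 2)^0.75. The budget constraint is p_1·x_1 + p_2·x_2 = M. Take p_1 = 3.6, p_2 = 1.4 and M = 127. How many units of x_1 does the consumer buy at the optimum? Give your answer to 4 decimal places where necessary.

x_1* = 11.625

Substituting into the budget: x_1* = 4 + 0.25·(M − 4·p_1 − 2·p_2)/p_1, and x_2* = 2 + 0.75·(…)/p_2.
Discretionary income = 127 − 4·3.6 − 2·1.4 = 109.8; x_1* = 4 + 0.25·109.8/3.6 = 11.625.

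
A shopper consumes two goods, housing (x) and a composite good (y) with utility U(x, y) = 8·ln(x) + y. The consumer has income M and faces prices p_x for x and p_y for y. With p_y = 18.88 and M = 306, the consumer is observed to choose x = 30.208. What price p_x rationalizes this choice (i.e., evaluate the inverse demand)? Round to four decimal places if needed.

MU_x = 8/x, MU_y = 1. Tangency: 8/x = p_x/p_y.
So x*(p_x,p_y) = 8·p_y/p_x, independent of income; and y* = (M − 8·p_y)/p_y.
Set x* = 30.208 in the demand function and solve for p_x: p_x = 5.

p_x = 5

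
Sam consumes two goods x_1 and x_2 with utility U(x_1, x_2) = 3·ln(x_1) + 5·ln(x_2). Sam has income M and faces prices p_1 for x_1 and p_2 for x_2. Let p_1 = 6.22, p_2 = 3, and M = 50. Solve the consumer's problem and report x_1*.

Tangency: MRS = (3/5)·x_2/x_1 = p_1/p_2.
So 3·p_2·x_2 = 5·p_1·x_1; combined with the budget, a share 0.375 of income goes to x_1.
Demand: x_1*(p_1,p_2,M) = 0.375·M/p_1 and x_2* = 0.625·M/p_2.
At p_1=6.22, p_2=3, M=50: x_1* = 0.375·50/6.22 = 3.0145.

x_1* = 3.0145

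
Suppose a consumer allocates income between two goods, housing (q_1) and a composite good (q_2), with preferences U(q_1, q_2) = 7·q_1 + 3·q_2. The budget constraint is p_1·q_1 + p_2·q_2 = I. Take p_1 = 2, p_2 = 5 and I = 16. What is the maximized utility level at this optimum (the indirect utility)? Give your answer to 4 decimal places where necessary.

q_1 gives more utility per dollar, so spend all income on q_1: q_1* = I/p_1, q_2* = 0.
Numerically: q_1* = 8, q_2* = 0.
Utility at the optimum: U(8, 0) = 56.

V = 56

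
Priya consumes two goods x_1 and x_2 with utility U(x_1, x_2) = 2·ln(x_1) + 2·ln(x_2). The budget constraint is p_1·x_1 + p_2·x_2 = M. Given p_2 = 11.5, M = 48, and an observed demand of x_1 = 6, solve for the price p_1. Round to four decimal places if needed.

The MRS is x_2/x_1. Set MRS = p_1/p_2.
So 2·p_2·x_2 = 2·p_1·x_1; combined with the budget, a share 0.5 of income goes to x_1.
Demand: x_1*(p_1,p_2,M) = 0.5·M/p_1 and x_2* = 0.5·M/p_2.
Set x_1* = 6 in the demand function and solve for p_1: p_1 = 4.

p_1 = 4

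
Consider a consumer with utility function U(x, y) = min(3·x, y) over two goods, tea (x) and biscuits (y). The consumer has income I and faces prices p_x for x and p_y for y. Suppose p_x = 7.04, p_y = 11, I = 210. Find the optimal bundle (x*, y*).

Leontief preferences: the optimum is at the kink where x/1 = y/3, i.e. y = 3·x.
Budget: p_x·x + p_y·3·x = I, so (p_x + 3·p_y)·x = I.
Demand: x*(p_x,p_y,I) = I/(p_x + 3·p_y), y* = 3·I/(p_x + 3·p_y).
Here 7.04 + 3·11 = 40.04, giving x* = 5.2448 and y* = 15.7343.

x* = 5.2448, y* = 15.7343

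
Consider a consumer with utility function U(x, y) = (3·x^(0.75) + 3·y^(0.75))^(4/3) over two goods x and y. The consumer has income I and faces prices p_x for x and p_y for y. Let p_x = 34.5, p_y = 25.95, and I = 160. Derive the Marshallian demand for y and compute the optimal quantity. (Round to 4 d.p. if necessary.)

From the CES first-order condition, (y/x)^(0.25) = p_x/p_y.
Hence y/x = (p_x/p_y)^(1/(0.25)), i.e. raised to the 4 power.
Substitute y = (y/x)·x into the budget: x* = I/(p_x + p_y·(y/x)).
Numerically y/x = 3.124114, so x* = 160/(34.5 + 25.95·3.124114) = 1.3844 and y* = 3.124114·1.3844 = 4.3251.

y* = 4.3251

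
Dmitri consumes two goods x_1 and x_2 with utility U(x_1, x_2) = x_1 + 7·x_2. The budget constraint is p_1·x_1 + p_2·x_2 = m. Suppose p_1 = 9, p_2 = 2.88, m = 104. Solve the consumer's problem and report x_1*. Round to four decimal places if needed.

Linear utility — the consumer picks whichever good has higher MU/price: 1/9 = 0.1111 vs 7/2.88 = 2.4306.
x_2 gives more utility per dollar, so spend all income on x_2: x_2* = m/p_2, x_1* = 0.
Numerically: x_1* = 0, x_2* = 36.1111.

x_1* = 0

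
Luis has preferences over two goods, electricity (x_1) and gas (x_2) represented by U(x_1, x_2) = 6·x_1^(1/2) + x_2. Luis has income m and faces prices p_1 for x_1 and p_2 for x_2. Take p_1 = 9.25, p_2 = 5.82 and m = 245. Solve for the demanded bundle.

Set MRS = p_1/p_2: 3·x_1^(−1/2) = p_1/p_2.
Solve: √x_1 = 3·p_2/p_1, so x_1*(p_1,p_2) = (3·p_2/p_1)², and x_2* = (m − p_1·x_1*)/p_2.
Plugging in: x_1* = (3·5.82/9.25)² = 3.5629, x_2* = 36.4335.

x_1* = 3.5629, x_2* = 36.4335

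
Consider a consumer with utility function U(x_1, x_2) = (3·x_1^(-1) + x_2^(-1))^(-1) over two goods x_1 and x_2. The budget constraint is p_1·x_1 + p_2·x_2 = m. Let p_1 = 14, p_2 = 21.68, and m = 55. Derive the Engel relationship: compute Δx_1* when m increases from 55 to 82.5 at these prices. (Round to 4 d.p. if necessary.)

From the CES first-order condition, 3·(x_2/x_1)^(2) = p_1/p_2.
Solve for the ratio: x_2/x_1 = [(1/3)·p_1/p_2]^(0.5).
With the ratio pinned down, the budget gives x_1* = m/(p_1 + p_2·(x_2/x_1)) and x_2* = (x_2/x_1)·x_1*.
Numerically x_2/x_1 = 0.463953, so x_1* = 55/(14 + 21.68·0.463953) = 2.2861.
At m' = 82.5: x_1* = 3.4291. Change: 3.4291 − 2.2861 = 1.143.

Δx_1* = 1.143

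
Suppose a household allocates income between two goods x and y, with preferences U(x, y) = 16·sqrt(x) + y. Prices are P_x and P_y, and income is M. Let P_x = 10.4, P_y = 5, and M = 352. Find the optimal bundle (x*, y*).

Utility is quasi-linear in y; the FOC for x is 8/√x = P_x/P_y.
Solve: √x = 8·P_y/P_x, so x*(P_x,P_y) = (8·P_y/P_x)², and y* = (M − P_x·x*)/P_y.
Plugging in: x* = (8·5/10.4)² = 14.7929, y* = 39.6308.

x* = 14.7929, y* = 39.6308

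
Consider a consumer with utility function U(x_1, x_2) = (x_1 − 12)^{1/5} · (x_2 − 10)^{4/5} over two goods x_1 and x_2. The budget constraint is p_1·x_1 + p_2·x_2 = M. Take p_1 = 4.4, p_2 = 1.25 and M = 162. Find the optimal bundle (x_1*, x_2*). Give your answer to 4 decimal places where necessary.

MRS = (1/4)·(x_2−10)/(x_1−12). Tangency with p_1/p_2 gives x_2−10 = 4·(p_1/p_2)·(x_1−12).
After buying the subsistence bundle (12, 10), a share 0.2 of the remaining income goes to x_1: x_1* = 12 + 0.2·(M − 12p_1 − 10p_2)/p_1.
Discretionary income = 162 − 12·4.4 − 10·1.25 = 96.7; x_1* = 12 + 0.2·96.7/4.4 = 16.3955; x_2* = 10 + 0.8·96.7/1.25 = 71.888.

x_1* = 16.3955, x_2* = 71.888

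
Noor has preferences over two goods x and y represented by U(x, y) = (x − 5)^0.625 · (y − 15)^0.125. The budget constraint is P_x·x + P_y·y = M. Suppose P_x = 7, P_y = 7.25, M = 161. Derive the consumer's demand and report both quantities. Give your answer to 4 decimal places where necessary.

Let x' = x−5, y' = y−15. MRS = 5·y'/x' = P_x/P_y.
Substituting into the budget: x* = 5 + 5/6·(M − 5·P_x − 15·P_y)/P_x, and y* = 15 + 1/6·(…)/P_y.
Discretionary income = 161 − 5·7 − 15·7.25 = 17.25; x* = 5 + 5/6·17.25/7 = 7.0536; y* = 15 + 1/6·17.25/7.25 = 15.3966.

x* = 7.0536, y* = 15.3966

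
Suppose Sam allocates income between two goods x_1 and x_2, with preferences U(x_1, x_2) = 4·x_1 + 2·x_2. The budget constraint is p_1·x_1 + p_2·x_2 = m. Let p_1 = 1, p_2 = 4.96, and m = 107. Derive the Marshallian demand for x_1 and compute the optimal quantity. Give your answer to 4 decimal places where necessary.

Perfect substitutes: compare marginal utility per dollar. 4/p_1 vs 2/p_2 → 4 vs 0.4032.
x_1 gives more utility per dollar, so spend all income on x_1: x_1* = m/p_1, x_2* = 0.
Numerically: x_1* = 107, x_2* = 0.

x_1* = 107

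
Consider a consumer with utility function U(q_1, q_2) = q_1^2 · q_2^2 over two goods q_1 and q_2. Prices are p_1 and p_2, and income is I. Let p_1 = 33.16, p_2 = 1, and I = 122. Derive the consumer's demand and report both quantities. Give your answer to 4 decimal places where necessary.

MU_q_1/MU_q_2 = (2·q_2)/(2·q_1); tangency sets this equal to p_1/p_2.
So 2·p_2·q_2 = 2·p_1·q_1; combined with the budget, a share 0.5 of income goes to q_1.
Demand: q_1*(p_1,p_2,I) = 0.5·I/p_1 and q_2* = 0.5·I/p_2.
At p_1=33.16, p_2=1, I=122: q_1* = 0.5·122/33.16 = 1.8396, q_2* = 61.

q_1* = 1.8396, q_2* = 61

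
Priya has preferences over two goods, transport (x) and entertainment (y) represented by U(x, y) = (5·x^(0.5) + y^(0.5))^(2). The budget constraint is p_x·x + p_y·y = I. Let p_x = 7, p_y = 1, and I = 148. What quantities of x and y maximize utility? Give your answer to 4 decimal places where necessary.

MU_x ∝ 5·x^(-0.5), MU_y ∝ y^(-0.5), so MRS = 5·(y/x)^(0.5) = p_x/p_y.
Solve for the ratio: y/x = [(1/5)·p_x/p_y]^(2).
With the ratio pinned down, the budget gives x* = I/(p_x + p_y·(y/x)) and y* = (y/x)·x*.
Numerically y/x = 1.96, so x* = 148/(7 + 1·1.96) = 16.5179 and y* = 1.96·16.5179 = 32.375.

x* = 16.5179, y* = 32.375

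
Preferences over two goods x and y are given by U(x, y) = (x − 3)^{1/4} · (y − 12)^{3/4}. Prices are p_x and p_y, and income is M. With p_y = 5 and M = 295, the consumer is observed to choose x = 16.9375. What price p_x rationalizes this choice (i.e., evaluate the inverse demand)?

p_x = 4

This is Cobb-Douglas in (x−3, y−12): tangency gives 0.25·p_y·(y−12) = 0.75·p_x·(x−3).
Substituting into the budget: x* = 3 + 0.25·(M − 3·p_x − 12·p_y)/p_x, and y* = 12 + 0.75·(…)/p_y.
Set x* = 16.9375 in the demand function and solve for p_x: p_x = 4.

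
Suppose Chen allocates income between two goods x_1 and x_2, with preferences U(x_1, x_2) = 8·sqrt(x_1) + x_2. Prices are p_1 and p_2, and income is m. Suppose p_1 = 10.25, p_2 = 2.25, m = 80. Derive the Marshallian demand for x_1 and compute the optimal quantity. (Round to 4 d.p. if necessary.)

Set MRS = p_1/p_2: 4·x_1^(−1/2) = p_1/p_2.
Solve: √x_1 = 4·p_2/p_1, so x_1*(p_1,p_2) = (4·p_2/p_1)², and x_2* = (m − p_1·x_1*)/p_2.
Plugging in: x_1* = (4·2.25/10.25)² = 0.771.

x_1* = 0.771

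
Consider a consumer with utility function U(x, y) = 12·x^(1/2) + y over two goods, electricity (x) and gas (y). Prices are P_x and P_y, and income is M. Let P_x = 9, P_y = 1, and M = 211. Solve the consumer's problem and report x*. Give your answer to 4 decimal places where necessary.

MU_x = 6/√x, MU_y = 1. Tangency: 6/√x = P_x/P_y.
Thus x* = (6·P_y/P_x)² — independent of M — with the rest of income spent on y.
Plugging in: x* = (6·1/9)² = 0.4444.

x* = 0.4444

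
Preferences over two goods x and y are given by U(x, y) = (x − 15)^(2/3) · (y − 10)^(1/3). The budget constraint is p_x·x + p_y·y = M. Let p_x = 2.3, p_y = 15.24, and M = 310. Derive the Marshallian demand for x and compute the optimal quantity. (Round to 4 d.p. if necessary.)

Let x' = x−15, y' = y−10. MRS = 2·y'/x' = p_x/p_y.
Substituting into the budget: x* = 15 + 2/3·(M − 15·p_x − 10·p_y)/p_x, and y* = 10 + 1/3·(…)/p_y.
Discretionary income = 310 − 15·2.3 − 10·15.24 = 123.1; x* = 15 + 2/3·123.1/2.3 = 50.6812.

x* = 50.6812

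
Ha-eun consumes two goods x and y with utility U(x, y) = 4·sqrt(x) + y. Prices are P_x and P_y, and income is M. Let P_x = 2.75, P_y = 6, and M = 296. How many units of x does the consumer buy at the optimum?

x* = 19.0413

Utility is quasi-linear in y; the FOC for x is 2/√x = P_x/P_y.
Thus x* = (2·P_y/P_x)² — independent of M — with the rest of income spent on y.
Plugging in: x* = (2·6/2.75)² = 19.0413.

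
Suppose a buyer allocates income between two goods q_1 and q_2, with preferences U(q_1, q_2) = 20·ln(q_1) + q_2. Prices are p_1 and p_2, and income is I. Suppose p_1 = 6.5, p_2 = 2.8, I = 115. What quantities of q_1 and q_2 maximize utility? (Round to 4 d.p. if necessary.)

q_1* = 8.6154, q_2* = 21.0714

Set MRS = p_1/p_2: (20/q_1)/1 = p_1/p_2.
So q_1*(p_1,p_2) = 20·p_2/p_1, independent of income; and q_2* = (I − 20·p_2)/p_2.
At the given prices: q_1* = 20·2.8/6.5 = 8.6154, and q_2* = 21.0714.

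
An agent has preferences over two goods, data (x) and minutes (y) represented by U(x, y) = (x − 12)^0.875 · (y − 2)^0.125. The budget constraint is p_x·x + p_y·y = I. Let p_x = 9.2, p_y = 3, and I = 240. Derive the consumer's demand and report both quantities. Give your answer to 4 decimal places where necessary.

x* = 23.7554, y* = 7.15

MRS = 7·(y−2)/(x−12). Tangency with p_x/p_y gives y−2 = (1/7)·(p_x/p_y)·(x−12).
Substituting into the budget: x* = 12 + 0.875·(I − 12·p_x − 2·p_y)/p_x, and y* = 2 + 0.125·(…)/p_y.
Discretionary income = 240 − 12·9.2 − 2·3 = 123.6; x* = 12 + 0.875·123.6/9.2 = 23.7554; y* = 2 + 0.125·123.6/3 = 7.15.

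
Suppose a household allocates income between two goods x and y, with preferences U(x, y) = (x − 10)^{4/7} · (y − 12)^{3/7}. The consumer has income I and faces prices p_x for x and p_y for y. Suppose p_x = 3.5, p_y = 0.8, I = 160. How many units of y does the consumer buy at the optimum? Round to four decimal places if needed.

y* = 73.8214

This is Cobb-Douglas in (x−10, y−12): tangency gives 4/7·p_y·(y−12) = 3/7·p_x·(x−10).
Substituting into the budget: x* = 10 + 4/7·(I − 10·p_x − 12·p_y)/p_x, and y* = 12 + 3/7·(…)/p_y.
Discretionary income = 160 − 10·3.5 − 12·0.8 = 115.4; y* = 12 + 3/7·115.4/0.8 = 73.8214.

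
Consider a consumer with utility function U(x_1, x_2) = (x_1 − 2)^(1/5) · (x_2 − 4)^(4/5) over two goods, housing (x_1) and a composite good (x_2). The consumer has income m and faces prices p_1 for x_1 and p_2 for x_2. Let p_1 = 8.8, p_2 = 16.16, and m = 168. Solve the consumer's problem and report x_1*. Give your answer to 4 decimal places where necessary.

This is Cobb-Douglas in (x_1−2, x_2−4): tangency gives 0.2·p_2·(x_2−4) = 0.8·p_1·(x_1−2).
After buying the subsistence bundle (2, 4), a share 0.2 of the remaining income goes to x_1: x_1* = 2 + 0.2·(m − 2p_1 − 4p_2)/p_1.
Discretionary income = 168 − 2·8.8 − 4·16.16 = 85.76; x_1* = 2 + 0.2·85.76/8.8 = 3.9491.

x_1* = 3.9491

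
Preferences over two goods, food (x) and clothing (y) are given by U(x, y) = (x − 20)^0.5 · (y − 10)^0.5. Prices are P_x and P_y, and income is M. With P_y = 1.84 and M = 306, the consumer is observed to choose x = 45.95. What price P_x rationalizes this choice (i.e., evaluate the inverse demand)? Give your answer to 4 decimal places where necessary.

MRS = (y−10)/(x−20). Tangency with P_x/P_y gives y−10 = (P_x/P_y)·(x−20).
Substituting into the budget: x* = 20 + 0.5·(M − 20·P_x − 10·P_y)/P_x, and y* = 10 + 0.5·(…)/P_y.
Set x* = 45.95 in the demand function and solve for P_x: P_x = 4.

P_x = 4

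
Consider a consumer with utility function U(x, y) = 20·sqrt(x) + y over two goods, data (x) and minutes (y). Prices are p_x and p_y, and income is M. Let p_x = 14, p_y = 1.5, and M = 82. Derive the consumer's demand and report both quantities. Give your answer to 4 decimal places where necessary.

Set MRS = p_x/p_y: 10·x^(−1/2) = p_x/p_y.
Solve: √x = 10·p_y/p_x, so x*(p_x,p_y) = (10·p_y/p_x)², and y* = (M − p_x·x*)/p_y.
Plugging in: x* = (10·1.5/14)² = 1.148, y* = 43.9524.

x* = 1.148, y* = 43.9524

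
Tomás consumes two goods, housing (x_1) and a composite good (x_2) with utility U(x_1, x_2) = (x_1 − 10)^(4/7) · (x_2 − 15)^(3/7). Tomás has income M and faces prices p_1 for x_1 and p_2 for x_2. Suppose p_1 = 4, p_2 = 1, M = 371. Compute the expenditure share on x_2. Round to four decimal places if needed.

Let x_1' = x_1−10, x_2' = x_2−15. MRS = (4/3)·x_2'/x_1' = p_1/p_2.
After buying the subsistence bundle (10, 15), a share 4/7 of the remaining income goes to x_1: x_1* = 10 + 4/7·(M − 10p_1 − 15p_2)/p_1.
Discretionary income = 371 − 10·4 − 15·1 = 316; x_1* = 10 + 4/7·316/4 = 55.1429; x_2* = 15 + 3/7·316/1 = 150.4286.
Expenditure on x_2: 1·150.4286 = 150.4286; share = 0.4055.

share on x_2 = 0.4055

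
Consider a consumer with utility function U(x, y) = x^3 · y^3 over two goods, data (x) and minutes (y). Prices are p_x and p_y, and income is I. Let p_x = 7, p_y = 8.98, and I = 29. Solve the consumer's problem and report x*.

MU_x/MU_y = (3·y)/(3·x); tangency sets this equal to p_x/p_y.
Rearranging, p_y·y = p_x·x. Substituting into the budget gives p_x·x·(1 + 1) = I.
Demand: x*(p_x,p_y,I) = 0.5·I/p_x and y* = 0.5·I/p_y.
At p_x=7, p_y=8.98, I=29: x* = 0.5·29/7 = 2.0714.

x* = 2.0714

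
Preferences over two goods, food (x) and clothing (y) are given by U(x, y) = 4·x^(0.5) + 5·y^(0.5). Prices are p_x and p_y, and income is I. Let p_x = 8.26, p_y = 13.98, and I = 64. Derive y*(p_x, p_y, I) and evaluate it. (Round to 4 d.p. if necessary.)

MU_x ∝ 4·x^(-0.5), MU_y ∝ 5·y^(-0.5), so MRS = (4/5)·(y/x)^(0.5) = p_x/p_y.
Solve for the ratio: y/x = [(5/4)·p_x/p_y]^(2).
Substitute y = (y/x)·x into the budget: x* = I/(p_x + p_y·(y/x)).
Numerically y/x = 0.545464, so x* = 64/(8.26 + 13.98·0.545464) = 4.0288 and y* = 0.545464·4.0288 = 2.1976.

y* = 2.1976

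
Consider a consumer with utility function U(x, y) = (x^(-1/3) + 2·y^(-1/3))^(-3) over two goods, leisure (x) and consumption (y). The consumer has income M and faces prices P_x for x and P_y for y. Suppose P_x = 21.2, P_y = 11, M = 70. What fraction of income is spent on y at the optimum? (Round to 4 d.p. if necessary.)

Numerically y/x = 2.750932, so x* = 70/(21.2 + 11·2.750932) = 1.3603 and y* = 2.750932·1.3603 = 3.742.
Expenditure on y: 11·3.742 = 41.1622; share = 0.588.

share on y = 0.588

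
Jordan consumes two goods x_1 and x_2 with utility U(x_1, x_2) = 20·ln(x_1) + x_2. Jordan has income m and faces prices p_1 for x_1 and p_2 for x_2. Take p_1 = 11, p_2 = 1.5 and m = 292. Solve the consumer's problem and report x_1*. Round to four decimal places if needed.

MU_x_1 = 20/x_1, MU_x_2 = 1. Tangency: 20/x_1 = p_1/p_2.
So x_1*(p_1,p_2) = 20·p_2/p_1, independent of income; and x_2* = (m − 20·p_2)/p_2.
At the given prices: x_1* = 20·1.5/11 = 2.7273.

x_1* = 2.7273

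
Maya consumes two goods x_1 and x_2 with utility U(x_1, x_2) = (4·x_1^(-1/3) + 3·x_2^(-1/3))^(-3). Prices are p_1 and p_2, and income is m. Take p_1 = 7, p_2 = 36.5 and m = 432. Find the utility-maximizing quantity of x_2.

From the CES first-order condition, (4/3)·(x_2/x_1)^(4/3) = p_1/p_2.
Solve for the ratio: x_2/x_1 = [(3/4)·p_1/p_2]^(0.75).
With the ratio pinned down, the budget gives x_1* = m/(p_1 + p_2·(x_2/x_1)) and x_2* = (x_2/x_1)·x_1*.
Numerically x_2/x_1 = 0.233561, so x_1* = 432/(7 + 36.5·0.233561) = 27.8261 and x_2* = 0.233561·27.8261 = 6.4991.

x_2* = 6.4991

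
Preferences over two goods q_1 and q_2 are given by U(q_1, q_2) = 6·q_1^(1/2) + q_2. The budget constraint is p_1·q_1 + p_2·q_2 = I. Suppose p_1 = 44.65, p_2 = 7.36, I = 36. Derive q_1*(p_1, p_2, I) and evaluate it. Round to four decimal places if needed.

q_1* = 0.2445

Thus q_1* = (3·p_2/p_1)² — independent of I — with the rest of income spent on q_2.
Plugging in: q_1* = (3·7.36/44.65)² = 0.2445.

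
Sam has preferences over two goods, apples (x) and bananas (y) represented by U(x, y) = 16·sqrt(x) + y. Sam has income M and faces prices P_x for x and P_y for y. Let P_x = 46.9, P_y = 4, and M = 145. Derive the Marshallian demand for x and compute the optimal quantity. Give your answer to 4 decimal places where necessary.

x* = 0.4655

Set MRS = P_x/P_y: 8·x^(−1/2) = P_x/P_y.
Solve: √x = 8·P_y/P_x, so x*(P_x,P_y) = (8·P_y/P_x)², and y* = (M − P_x·x*)/P_y.
Plugging in: x* = (8·4/46.9)² = 0.4655.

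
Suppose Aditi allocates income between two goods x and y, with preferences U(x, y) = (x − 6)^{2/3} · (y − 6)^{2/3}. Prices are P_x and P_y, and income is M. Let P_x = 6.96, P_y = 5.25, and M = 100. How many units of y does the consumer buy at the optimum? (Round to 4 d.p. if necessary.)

Substituting into the budget: x* = 6 + 0.5·(M − 6·P_x − 6·P_y)/P_x, and y* = 6 + 0.5·(…)/P_y.
Discretionary income = 100 − 6·6.96 − 6·5.25 = 26.74; y* = 6 + 0.5·26.74/5.25 = 8.5467.

y* = 8.5467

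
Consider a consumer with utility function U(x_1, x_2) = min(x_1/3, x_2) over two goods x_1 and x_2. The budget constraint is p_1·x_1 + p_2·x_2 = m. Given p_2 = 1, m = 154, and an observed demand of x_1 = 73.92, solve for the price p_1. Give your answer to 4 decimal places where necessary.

Leontief preferences: the optimum is at the kink where x_1/3 = x_2/1, i.e. x_2 = (1/3)·x_1.
Budget: p_1·x_1 + p_2·(1/3)·x_1 = m, so (3·p_1 + p_2)·x_1 = 3·m.
Demand: x_1*(p_1,p_2,m) = 3·m/(3·p_1 + p_2), x_2* = m/(3·p_1 + p_2).
Set x_1* = 73.92 in the demand function and solve for p_1: p_1 = 1.75.

p_1 = 1.75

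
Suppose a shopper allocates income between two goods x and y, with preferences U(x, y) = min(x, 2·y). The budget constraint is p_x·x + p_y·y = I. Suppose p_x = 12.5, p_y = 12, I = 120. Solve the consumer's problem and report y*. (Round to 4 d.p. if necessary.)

Demand: x*(p_x,p_y,I) = 2·I/(2·p_x + p_y), y* = I/(2·p_x + p_y).
Here 2·12.5 + 12 = 37, giving y* = 3.2432.

y* = 3.2432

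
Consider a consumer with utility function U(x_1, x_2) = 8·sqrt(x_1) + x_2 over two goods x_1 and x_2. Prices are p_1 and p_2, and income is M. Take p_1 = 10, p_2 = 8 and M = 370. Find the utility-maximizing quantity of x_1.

x_1* = 10.24

Solve: √x_1 = 4·p_2/p_1, so x_1*(p_1,p_2) = (4·p_2/p_1)², and x_2* = (M − p_1·x_1*)/p_2.
Plugging in: x_1* = (4·8/10)² = 10.24.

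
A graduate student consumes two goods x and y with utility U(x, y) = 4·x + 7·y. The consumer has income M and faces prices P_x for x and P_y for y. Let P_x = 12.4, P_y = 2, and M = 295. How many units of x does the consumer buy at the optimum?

y gives more utility per dollar, so spend all income on y: y* = M/P_y, x* = 0.
Numerically: x* = 0, y* = 147.5.

x* = 0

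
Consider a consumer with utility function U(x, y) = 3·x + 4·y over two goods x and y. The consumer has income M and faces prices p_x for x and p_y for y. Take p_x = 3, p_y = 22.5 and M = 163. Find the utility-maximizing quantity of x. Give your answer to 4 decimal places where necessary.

x* = 54.3333

Perfect substitutes: compare marginal utility per dollar. 3/p_x vs 4/p_y → 1 vs 0.1778.
x gives more utility per dollar, so spend all income on x: x* = M/p_x, y* = 0.
Numerically: x* = 54.3333, y* = 0.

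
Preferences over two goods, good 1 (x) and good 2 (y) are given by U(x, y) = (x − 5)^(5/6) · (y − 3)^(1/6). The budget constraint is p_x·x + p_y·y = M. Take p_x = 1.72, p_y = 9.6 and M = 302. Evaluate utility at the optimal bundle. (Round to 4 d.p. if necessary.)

After buying the subsistence bundle (5, 3), a share 5/6 of the remaining income goes to x: x* = 5 + 5/6·(M − 5p_x − 3p_y)/p_x.
Discretionary income = 302 − 5·1.72 − 3·9.6 = 264.6; x* = 5 + 5/6·264.6/1.72 = 133.1977; y* = 3 + 1/6·264.6/9.6 = 7.5938.
Utility at the optimum: U(133.1977, 7.5938) = 73.6085.

V = 73.6085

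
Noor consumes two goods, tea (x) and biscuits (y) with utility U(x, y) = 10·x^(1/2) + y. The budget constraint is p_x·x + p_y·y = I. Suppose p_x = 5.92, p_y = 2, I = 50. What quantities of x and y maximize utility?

x* = 2.8534, y* = 16.5541

MU_x = 5/√x, MU_y = 1. Tangency: 5/√x = p_x/p_y.
Solve: √x = 5·p_y/p_x, so x*(p_x,p_y) = (5·p_y/p_x)², and y* = (I − p_x·x*)/p_y.
Plugging in: x* = (5·2/5.92)² = 2.8534, y* = 16.5541.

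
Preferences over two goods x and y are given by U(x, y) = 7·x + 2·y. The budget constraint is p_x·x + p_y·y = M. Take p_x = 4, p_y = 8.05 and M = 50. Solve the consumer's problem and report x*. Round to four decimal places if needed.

x* = 12.5

Perfect substitutes: compare marginal utility per dollar. 7/p_x vs 2/p_y → 1.75 vs 0.2484.
x gives more utility per dollar, so spend all income on x: x* = M/p_x, y* = 0.
Numerically: x* = 12.5, y* = 0.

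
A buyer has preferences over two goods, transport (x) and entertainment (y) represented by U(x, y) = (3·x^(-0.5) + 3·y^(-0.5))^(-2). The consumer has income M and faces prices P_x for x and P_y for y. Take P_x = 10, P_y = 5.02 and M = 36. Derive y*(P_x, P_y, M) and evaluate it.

y* = 3.1756

From the CES first-order condition, (y/x)^(1.5) = P_x/P_y.
Hence y/x = (P_x/P_y)^(1/(1.5)), i.e. raised to the 2/3 power.
With the ratio pinned down, the budget gives x* = M/(P_x + P_y·(y/x)) and y* = (y/x)·x*.
Numerically y/x = 1.583182, so x* = 36/(10 + 5.02·1.583182) = 2.0058 and y* = 1.583182·2.0058 = 3.1756.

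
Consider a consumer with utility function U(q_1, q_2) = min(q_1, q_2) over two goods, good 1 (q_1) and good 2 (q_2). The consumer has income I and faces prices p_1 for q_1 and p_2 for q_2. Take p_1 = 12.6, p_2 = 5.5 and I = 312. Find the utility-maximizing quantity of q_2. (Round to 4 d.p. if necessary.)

q_2* = 17.2376

Here 12.6 + 5.5 = 18.1, giving q_2* = 17.2376.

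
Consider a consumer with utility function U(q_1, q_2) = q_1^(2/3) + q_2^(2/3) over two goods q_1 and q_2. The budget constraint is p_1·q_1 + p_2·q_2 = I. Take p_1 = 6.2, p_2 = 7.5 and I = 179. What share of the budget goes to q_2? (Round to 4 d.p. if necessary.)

MRS = MU_q_1/MU_q_2 = (q_2/q_1)^(1/3). Set equal to p_1/p_2.
Hence q_2/q_1 = (p_1/p_2)^(1/(1/3)), i.e. raised to the 3 power.
With the ratio pinned down, the budget gives q_1* = I/(p_1 + p_2·(q_2/q_1)) and q_2* = (q_2/q_1)·q_1*.
Numerically q_2/q_1 = 0.564926, so q_1* = 179/(6.2 + 7.5·0.564926) = 17.1506 and q_2* = 0.564926·17.1506 = 9.6888.
Expenditure on q_2: 7.5·9.6888 = 72.6662; share = 0.406.

share on q_2 = 0.406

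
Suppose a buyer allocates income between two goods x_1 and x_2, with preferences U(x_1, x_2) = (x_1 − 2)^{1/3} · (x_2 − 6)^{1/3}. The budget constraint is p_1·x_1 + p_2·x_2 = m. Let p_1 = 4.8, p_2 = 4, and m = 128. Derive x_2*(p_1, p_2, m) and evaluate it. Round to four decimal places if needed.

x_2* = 17.8

Substituting into the budget: x_1* = 2 + 0.5·(m − 2·p_1 − 6·p_2)/p_1, and x_2* = 6 + 0.5·(…)/p_2.
Discretionary income = 128 − 2·4.8 − 6·4 = 94.4; x_2* = 6 + 0.5·94.4/4 = 17.8.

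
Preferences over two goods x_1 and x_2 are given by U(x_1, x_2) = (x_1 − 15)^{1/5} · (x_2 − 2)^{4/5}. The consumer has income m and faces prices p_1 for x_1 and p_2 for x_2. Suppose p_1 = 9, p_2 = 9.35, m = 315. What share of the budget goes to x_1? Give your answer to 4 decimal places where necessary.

share on x_1 = 0.531

This is Cobb-Douglas in (x_1−15, x_2−2): tangency gives 0.2·p_2·(x_2−2) = 0.8·p_1·(x_1−15).
Substituting into the budget: x_1* = 15 + 0.2·(m − 15·p_1 − 2·p_2)/p_1, and x_2* = 2 + 0.8·(…)/p_2.
Discretionary income = 315 − 15·9 − 2·9.35 = 161.3; x_1* = 15 + 0.2·161.3/9 = 18.5844; x_2* = 2 + 0.8·161.3/9.35 = 15.8011.
Expenditure on x_1: 9·18.5844 = 167.26; share = 0.531.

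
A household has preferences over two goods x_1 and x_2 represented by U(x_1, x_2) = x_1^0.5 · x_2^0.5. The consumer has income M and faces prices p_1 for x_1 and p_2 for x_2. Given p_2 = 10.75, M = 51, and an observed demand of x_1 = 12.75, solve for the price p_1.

MU_x_1/MU_x_2 = (0.5·x_2)/(0.5·x_1); tangency sets this equal to p_1/p_2.
Rearranging, p_2·x_2 = p_1·x_1. Substituting into the budget gives p_1·x_1·(1 + 1) = M.
Demand: x_1*(p_1,p_2,M) = 0.5·M/p_1 and x_2* = 0.5·M/p_2.
Set x_1* = 12.75 in the demand function and solve for p_1: p_1 = 2.

p_1 = 2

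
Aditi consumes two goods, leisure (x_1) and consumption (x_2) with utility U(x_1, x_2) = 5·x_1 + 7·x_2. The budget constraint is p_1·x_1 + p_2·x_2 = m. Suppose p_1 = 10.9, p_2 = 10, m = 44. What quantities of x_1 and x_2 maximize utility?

x_1* = 0, x_2* = 4.4

x_2 gives more utility per dollar, so spend all income on x_2: x_2* = m/p_2, x_1* = 0.
Numerically: x_1* = 0, x_2* = 4.4.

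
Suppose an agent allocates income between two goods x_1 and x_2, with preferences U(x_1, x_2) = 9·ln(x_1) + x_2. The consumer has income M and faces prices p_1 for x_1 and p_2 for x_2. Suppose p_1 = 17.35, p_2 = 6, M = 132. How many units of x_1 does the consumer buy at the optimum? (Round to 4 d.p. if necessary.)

At the given prices: x_1* = 9·6/17.35 = 3.1124.

x_1* = 3.1124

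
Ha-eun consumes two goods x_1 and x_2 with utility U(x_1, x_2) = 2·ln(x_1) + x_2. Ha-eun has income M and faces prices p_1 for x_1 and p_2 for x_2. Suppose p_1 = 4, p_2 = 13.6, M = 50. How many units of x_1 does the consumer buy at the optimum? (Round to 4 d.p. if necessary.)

x_1* = 6.8

Set MRS = p_1/p_2: (2/x_1)/1 = p_1/p_2.
So x_1*(p_1,p_2) = 2·p_2/p_1, independent of income; and x_2* = (M − 2·p_2)/p_2.
At the given prices: x_1* = 2·13.6/4 = 6.8.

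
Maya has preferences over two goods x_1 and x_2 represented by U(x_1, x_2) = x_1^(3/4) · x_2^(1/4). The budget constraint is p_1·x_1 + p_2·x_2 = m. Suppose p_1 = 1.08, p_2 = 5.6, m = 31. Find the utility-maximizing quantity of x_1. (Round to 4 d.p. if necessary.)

x_1* = 21.5278

Demand: x_1*(p_1,p_2,m) = 0.75·m/p_1 and x_2* = 0.25·m/p_2.
At p_1=1.08, p_2=5.6, m=31: x_1* = 0.75·31/1.08 = 21.5278.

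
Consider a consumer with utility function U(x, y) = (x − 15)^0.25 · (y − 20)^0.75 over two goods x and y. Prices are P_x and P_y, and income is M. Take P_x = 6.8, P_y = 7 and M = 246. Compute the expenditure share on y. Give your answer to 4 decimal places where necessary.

Let x' = x−15, y' = y−20. MRS = (1/3)·y'/x' = P_x/P_y.
After buying the subsistence bundle (15, 20), a share 0.25 of the remaining income goes to x: x* = 15 + 0.25·(M − 15P_x − 20P_y)/P_x.
Discretionary income = 246 − 15·6.8 − 20·7 = 4; x* = 15 + 0.25·4/6.8 = 15.1471; y* = 20 + 0.75·4/7 = 20.4286.
Expenditure on y: 7·20.4286 = 143; share = 0.5813.

share on y = 0.5813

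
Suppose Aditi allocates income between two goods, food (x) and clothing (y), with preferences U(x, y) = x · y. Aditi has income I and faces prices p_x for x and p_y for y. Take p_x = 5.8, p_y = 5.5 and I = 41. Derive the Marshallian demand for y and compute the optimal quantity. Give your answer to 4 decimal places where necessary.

MU_x/MU_y = (y)/(x); tangency sets this equal to p_x/p_y.
So p_y·y = p_x·x; combined with the budget, a share 0.5 of income goes to x.
Demand: x*(p_x,p_y,I) = 0.5·I/p_x and y* = 0.5·I/p_y.
At p_x=5.8, p_y=5.5, I=41: y* = 0.5·41/5.5 = 3.7273.

y* = 3.7273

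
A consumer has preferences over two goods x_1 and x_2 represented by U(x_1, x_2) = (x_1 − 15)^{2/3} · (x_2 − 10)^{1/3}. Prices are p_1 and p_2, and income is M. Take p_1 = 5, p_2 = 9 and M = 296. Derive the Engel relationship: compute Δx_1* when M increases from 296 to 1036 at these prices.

Δx_1* = 98.6667

Let x_1' = x_1−15, x_2' = x_2−10. MRS = 2·x_2'/x_1' = p_1/p_2.
After buying the subsistence bundle (15, 10), a share 2/3 of the remaining income goes to x_1: x_1* = 15 + 2/3·(M − 15p_1 − 10p_2)/p_1.
Discretionary income = 296 − 15·5 − 10·9 = 131; x_1* = 15 + 2/3·131/5 = 32.4667.
At M' = 1036: x_1* = 131.1333. Change: 131.1333 − 32.4667 = 98.6667.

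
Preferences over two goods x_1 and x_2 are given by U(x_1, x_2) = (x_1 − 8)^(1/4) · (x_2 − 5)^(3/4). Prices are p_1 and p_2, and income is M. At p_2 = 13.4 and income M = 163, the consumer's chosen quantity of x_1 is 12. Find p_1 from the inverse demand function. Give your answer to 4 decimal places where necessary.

p_1 = 4

This is Cobb-Douglas in (x_1−8, x_2−5): tangency gives 0.25·p_2·(x_2−5) = 0.75·p_1·(x_1−8).
Substituting into the budget: x_1* = 8 + 0.25·(M − 8·p_1 − 5·p_2)/p_1, and x_2* = 5 + 0.75·(…)/p_2.
Set x_1* = 12 in the demand function and solve for p_1: p_1 = 4.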